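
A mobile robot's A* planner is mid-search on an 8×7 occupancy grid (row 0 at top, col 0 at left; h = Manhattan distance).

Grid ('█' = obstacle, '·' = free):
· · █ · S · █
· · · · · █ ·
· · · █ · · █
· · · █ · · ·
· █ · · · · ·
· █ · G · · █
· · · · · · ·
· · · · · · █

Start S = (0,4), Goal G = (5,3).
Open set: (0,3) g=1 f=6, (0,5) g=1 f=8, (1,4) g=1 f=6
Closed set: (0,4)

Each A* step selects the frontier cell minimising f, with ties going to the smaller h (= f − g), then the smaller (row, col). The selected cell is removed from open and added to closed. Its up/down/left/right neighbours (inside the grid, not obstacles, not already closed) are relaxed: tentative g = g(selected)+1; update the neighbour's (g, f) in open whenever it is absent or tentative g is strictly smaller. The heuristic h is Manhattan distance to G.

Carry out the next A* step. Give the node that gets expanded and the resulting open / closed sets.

expanded=(0,3); open=[(0,5) g=1 f=8, (1,3) g=2 f=6, (1,4) g=1 f=6]; closed=[(0,3), (0,4)]

step 1: expand (0,3) (f=6, h=5) → closed; open now [(0,5) g=1 f=8, (1,3) g=2 f=6, (1,4) g=1 f=6]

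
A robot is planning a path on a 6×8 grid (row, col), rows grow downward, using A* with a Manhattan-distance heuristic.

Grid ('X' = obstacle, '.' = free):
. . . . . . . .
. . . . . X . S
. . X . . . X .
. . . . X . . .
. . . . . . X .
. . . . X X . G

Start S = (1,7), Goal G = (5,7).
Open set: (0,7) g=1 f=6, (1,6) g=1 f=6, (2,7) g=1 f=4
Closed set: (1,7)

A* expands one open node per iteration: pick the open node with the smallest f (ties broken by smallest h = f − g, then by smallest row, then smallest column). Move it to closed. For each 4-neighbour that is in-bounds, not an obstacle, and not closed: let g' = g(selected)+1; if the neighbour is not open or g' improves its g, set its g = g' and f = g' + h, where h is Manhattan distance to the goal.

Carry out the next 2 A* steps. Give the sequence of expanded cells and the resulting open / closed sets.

step 1: expand (2,7) (f=4, h=3) → closed; open now [(0,7) g=1 f=6, (1,6) g=1 f=6, (3,7) g=2 f=4]
step 2: expand (3,7) (f=4, h=2) → closed; open now [(0,7) g=1 f=6, (1,6) g=1 f=6, (3,6) g=3 f=6, (4,7) g=3 f=4]

order=[(2,7) → (3,7)]; open=[(0,7) g=1 f=6, (1,6) g=1 f=6, (3,6) g=3 f=6, (4,7) g=3 f=4]; closed=[(1,7), (2,7), (3,7)]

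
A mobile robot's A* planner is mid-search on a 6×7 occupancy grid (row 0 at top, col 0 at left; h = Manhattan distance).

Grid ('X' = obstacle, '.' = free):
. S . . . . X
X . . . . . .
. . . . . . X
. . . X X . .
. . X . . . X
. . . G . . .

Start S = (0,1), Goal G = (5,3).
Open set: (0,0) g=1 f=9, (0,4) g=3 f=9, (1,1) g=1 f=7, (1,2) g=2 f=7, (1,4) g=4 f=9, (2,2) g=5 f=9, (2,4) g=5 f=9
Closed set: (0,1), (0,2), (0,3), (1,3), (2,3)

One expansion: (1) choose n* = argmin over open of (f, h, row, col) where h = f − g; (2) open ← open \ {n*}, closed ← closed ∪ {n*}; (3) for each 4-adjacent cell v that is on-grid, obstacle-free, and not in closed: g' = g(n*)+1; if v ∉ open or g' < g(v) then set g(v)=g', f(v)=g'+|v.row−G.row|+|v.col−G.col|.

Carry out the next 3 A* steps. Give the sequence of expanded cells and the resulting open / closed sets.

step 1: expand (1,2) (f=7, h=5) → closed; open now [(0,0) g=1 f=9, (0,4) g=3 f=9, (1,1) g=1 f=7, (1,4) g=4 f=9, (2,2) g=3 f=7, (2,4) g=5 f=9]
step 2: expand (2,2) (f=7, h=4) → closed; open now [(0,0) g=1 f=9, (0,4) g=3 f=9, (1,1) g=1 f=7, (1,4) g=4 f=9, (2,1) g=4 f=9, (2,4) g=5 f=9, (3,2) g=4 f=7]
step 3: expand (3,2) (f=7, h=3) → closed; open now [(0,0) g=1 f=9, (0,4) g=3 f=9, (1,1) g=1 f=7, (1,4) g=4 f=9, (2,1) g=4 f=9, (2,4) g=5 f=9, (3,1) g=5 f=9]

order=[(1,2) → (2,2) → (3,2)]; open=[(0,0) g=1 f=9, (0,4) g=3 f=9, (1,1) g=1 f=7, (1,4) g=4 f=9, (2,1) g=4 f=9, (2,4) g=5 f=9, (3,1) g=5 f=9]; closed=[(0,1), (0,2), (0,3), (1,2), (1,3), (2,2), (2,3), (3,2)]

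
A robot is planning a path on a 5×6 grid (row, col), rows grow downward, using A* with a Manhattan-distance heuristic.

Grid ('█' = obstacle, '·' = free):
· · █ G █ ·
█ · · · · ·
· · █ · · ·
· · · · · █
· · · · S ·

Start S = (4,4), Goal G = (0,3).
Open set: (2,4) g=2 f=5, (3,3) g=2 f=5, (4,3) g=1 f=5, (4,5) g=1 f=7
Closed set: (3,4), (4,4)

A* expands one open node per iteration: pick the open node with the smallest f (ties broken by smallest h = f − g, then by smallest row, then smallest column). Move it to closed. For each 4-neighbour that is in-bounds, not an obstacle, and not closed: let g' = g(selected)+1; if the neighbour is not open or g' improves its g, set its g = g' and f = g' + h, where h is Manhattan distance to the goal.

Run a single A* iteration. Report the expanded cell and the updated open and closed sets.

expanded=(2,4); open=[(1,4) g=3 f=5, (2,3) g=3 f=5, (2,5) g=3 f=7, (3,3) g=2 f=5, (4,3) g=1 f=5, (4,5) g=1 f=7]; closed=[(2,4), (3,4), (4,4)]

step 1: expand (2,4) (f=5, h=3) → closed; open now [(1,4) g=3 f=5, (2,3) g=3 f=5, (2,5) g=3 f=7, (3,3) g=2 f=5, (4,3) g=1 f=5, (4,5) g=1 f=7]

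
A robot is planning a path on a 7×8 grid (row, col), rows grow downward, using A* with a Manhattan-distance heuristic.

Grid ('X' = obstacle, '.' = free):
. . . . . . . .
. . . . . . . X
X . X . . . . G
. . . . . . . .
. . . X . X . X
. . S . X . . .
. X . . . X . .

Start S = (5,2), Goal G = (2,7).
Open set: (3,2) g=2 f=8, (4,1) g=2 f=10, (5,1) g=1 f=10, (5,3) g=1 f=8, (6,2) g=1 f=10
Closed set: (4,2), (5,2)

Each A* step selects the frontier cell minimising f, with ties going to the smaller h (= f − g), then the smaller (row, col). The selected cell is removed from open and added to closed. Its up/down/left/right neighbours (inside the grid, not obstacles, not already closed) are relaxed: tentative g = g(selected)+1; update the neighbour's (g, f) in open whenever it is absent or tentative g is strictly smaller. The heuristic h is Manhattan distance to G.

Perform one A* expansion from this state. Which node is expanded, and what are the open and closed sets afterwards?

step 1: expand (3,2) (f=8, h=6) → closed; open now [(3,1) g=3 f=10, (3,3) g=3 f=8, (4,1) g=2 f=10, (5,1) g=1 f=10, (5,3) g=1 f=8, (6,2) g=1 f=10]

expanded=(3,2); open=[(3,1) g=3 f=10, (3,3) g=3 f=8, (4,1) g=2 f=10, (5,1) g=1 f=10, (5,3) g=1 f=8, (6,2) g=1 f=10]; closed=[(3,2), (4,2), (5,2)]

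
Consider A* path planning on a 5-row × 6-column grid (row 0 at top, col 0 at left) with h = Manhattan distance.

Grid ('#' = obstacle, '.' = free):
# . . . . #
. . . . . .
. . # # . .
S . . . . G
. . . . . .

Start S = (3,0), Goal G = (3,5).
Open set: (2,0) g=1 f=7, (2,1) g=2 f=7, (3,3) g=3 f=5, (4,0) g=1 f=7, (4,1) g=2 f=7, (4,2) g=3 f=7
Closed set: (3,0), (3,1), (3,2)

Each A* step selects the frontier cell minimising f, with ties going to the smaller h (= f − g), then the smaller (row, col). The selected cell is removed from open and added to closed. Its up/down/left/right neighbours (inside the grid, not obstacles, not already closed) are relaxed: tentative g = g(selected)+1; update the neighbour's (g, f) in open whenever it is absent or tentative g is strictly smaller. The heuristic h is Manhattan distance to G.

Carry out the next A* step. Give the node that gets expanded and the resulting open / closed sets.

expanded=(3,3); open=[(2,0) g=1 f=7, (2,1) g=2 f=7, (3,4) g=4 f=5, (4,0) g=1 f=7, (4,1) g=2 f=7, (4,2) g=3 f=7, (4,3) g=4 f=7]; closed=[(3,0), (3,1), (3,2), (3,3)]

step 1: expand (3,3) (f=5, h=2) → closed; open now [(2,0) g=1 f=7, (2,1) g=2 f=7, (3,4) g=4 f=5, (4,0) g=1 f=7, (4,1) g=2 f=7, (4,2) g=3 f=7, (4,3) g=4 f=7]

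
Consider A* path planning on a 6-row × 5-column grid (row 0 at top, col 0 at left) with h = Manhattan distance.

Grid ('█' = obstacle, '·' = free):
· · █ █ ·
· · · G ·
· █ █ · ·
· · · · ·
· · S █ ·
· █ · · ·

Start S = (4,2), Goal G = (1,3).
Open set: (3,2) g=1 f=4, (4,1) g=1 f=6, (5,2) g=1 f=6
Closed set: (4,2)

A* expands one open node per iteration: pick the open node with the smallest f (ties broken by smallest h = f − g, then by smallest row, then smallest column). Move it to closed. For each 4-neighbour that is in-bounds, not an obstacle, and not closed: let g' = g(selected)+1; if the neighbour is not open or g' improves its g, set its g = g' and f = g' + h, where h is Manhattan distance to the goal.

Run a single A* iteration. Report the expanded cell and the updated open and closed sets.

step 1: expand (3,2) (f=4, h=3) → closed; open now [(3,1) g=2 f=6, (3,3) g=2 f=4, (4,1) g=1 f=6, (5,2) g=1 f=6]

expanded=(3,2); open=[(3,1) g=2 f=6, (3,3) g=2 f=4, (4,1) g=1 f=6, (5,2) g=1 f=6]; closed=[(3,2), (4,2)]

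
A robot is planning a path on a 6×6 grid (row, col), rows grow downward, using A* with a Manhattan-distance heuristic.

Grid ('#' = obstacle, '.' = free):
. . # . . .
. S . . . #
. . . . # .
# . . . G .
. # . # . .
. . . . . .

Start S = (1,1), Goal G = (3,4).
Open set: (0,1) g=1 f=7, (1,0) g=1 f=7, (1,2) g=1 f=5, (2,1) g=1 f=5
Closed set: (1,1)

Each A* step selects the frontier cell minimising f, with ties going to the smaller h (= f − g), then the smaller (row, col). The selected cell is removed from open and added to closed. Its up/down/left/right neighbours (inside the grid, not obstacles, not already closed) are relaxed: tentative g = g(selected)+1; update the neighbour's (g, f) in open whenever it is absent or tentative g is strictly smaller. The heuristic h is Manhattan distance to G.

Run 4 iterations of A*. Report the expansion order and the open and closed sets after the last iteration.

step 1: expand (1,2) (f=5, h=4) → closed; open now [(0,1) g=1 f=7, (1,0) g=1 f=7, (1,3) g=2 f=5, (2,1) g=1 f=5, (2,2) g=2 f=5]
step 2: expand (1,3) (f=5, h=3) → closed; open now [(0,1) g=1 f=7, (0,3) g=3 f=7, (1,0) g=1 f=7, (1,4) g=3 f=5, (2,1) g=1 f=5, (2,2) g=2 f=5, (2,3) g=3 f=5]
step 3: expand (1,4) (f=5, h=2) → closed; open now [(0,1) g=1 f=7, (0,3) g=3 f=7, (0,4) g=4 f=7, (1,0) g=1 f=7, (2,1) g=1 f=5, (2,2) g=2 f=5, (2,3) g=3 f=5]
step 4: expand (2,3) (f=5, h=2) → closed; open now [(0,1) g=1 f=7, (0,3) g=3 f=7, (0,4) g=4 f=7, (1,0) g=1 f=7, (2,1) g=1 f=5, (2,2) g=2 f=5, (3,3) g=4 f=5]

order=[(1,2) → (1,3) → (1,4) → (2,3)]; open=[(0,1) g=1 f=7, (0,3) g=3 f=7, (0,4) g=4 f=7, (1,0) g=1 f=7, (2,1) g=1 f=5, (2,2) g=2 f=5, (3,3) g=4 f=5]; closed=[(1,1), (1,2), (1,3), (1,4), (2,3)]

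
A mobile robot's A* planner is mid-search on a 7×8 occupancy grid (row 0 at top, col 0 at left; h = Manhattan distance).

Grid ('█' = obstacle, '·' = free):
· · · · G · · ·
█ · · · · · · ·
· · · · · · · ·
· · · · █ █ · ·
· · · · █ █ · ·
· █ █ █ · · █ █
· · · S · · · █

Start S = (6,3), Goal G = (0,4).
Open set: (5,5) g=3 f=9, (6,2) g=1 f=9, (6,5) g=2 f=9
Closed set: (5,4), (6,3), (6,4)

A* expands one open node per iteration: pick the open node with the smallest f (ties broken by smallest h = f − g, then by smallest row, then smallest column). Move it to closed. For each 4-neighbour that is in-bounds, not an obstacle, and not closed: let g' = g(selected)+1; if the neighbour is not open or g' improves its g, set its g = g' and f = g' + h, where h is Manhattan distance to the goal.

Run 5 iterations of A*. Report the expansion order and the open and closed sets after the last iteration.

step 1: expand (5,5) (f=9, h=6) → closed; open now [(6,2) g=1 f=9, (6,5) g=2 f=9]
step 2: expand (6,5) (f=9, h=7) → closed; open now [(6,2) g=1 f=9, (6,6) g=3 f=11]
step 3: expand (6,2) (f=9, h=8) → closed; open now [(6,1) g=2 f=11, (6,6) g=3 f=11]
step 4: expand (6,6) (f=11, h=8) → closed; open now [(6,1) g=2 f=11]
step 5: expand (6,1) (f=11, h=9) → closed; open now [(6,0) g=3 f=13]

order=[(5,5) → (6,5) → (6,2) → (6,6) → (6,1)]; open=[(6,0) g=3 f=13]; closed=[(5,4), (5,5), (6,1), (6,2), (6,3), (6,4), (6,5), (6,6)]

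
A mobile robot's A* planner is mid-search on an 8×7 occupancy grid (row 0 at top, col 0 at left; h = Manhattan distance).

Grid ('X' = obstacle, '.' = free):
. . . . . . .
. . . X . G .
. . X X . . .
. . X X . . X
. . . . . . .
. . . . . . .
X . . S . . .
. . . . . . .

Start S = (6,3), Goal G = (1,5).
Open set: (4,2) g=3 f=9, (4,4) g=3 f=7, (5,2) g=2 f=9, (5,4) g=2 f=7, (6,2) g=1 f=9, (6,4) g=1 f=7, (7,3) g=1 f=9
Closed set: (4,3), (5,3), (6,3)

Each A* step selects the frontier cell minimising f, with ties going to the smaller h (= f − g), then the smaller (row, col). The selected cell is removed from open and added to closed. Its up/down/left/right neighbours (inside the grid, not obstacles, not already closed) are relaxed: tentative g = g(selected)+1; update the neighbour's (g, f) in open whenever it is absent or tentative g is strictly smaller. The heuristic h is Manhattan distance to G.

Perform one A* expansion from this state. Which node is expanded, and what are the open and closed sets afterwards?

expanded=(4,4); open=[(3,4) g=4 f=7, (4,2) g=3 f=9, (4,5) g=4 f=7, (5,2) g=2 f=9, (5,4) g=2 f=7, (6,2) g=1 f=9, (6,4) g=1 f=7, (7,3) g=1 f=9]; closed=[(4,3), (4,4), (5,3), (6,3)]

step 1: expand (4,4) (f=7, h=4) → closed; open now [(3,4) g=4 f=7, (4,2) g=3 f=9, (4,5) g=4 f=7, (5,2) g=2 f=9, (5,4) g=2 f=7, (6,2) g=1 f=9, (6,4) g=1 f=7, (7,3) g=1 f=9]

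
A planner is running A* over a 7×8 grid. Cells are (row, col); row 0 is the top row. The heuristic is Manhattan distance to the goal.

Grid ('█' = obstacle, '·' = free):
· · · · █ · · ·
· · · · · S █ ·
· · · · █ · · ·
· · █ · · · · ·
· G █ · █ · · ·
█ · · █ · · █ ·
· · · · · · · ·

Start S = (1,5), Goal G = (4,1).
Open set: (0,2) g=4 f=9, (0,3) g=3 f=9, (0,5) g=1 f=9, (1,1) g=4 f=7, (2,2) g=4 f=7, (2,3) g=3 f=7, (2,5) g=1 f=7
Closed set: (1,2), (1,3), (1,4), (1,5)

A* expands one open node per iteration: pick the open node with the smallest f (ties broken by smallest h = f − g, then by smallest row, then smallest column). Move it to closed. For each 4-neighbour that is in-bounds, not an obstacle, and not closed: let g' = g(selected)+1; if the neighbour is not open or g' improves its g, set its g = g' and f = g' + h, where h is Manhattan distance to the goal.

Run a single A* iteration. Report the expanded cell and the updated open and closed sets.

step 1: expand (1,1) (f=7, h=3) → closed; open now [(0,1) g=5 f=9, (0,2) g=4 f=9, (0,3) g=3 f=9, (0,5) g=1 f=9, (1,0) g=5 f=9, (2,1) g=5 f=7, (2,2) g=4 f=7, (2,3) g=3 f=7, (2,5) g=1 f=7]

expanded=(1,1); open=[(0,1) g=5 f=9, (0,2) g=4 f=9, (0,3) g=3 f=9, (0,5) g=1 f=9, (1,0) g=5 f=9, (2,1) g=5 f=7, (2,2) g=4 f=7, (2,3) g=3 f=7, (2,5) g=1 f=7]; closed=[(1,1), (1,2), (1,3), (1,4), (1,5)]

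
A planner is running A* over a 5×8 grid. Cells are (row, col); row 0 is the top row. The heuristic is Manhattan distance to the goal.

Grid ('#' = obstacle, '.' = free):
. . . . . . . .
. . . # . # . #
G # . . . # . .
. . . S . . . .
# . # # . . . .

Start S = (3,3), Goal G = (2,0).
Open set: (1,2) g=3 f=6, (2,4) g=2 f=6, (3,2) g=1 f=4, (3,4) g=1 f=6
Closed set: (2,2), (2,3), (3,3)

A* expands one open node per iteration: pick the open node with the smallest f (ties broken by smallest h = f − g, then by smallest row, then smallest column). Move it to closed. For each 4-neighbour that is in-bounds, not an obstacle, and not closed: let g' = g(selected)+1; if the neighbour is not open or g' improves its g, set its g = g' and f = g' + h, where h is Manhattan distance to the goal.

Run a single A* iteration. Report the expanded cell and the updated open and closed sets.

step 1: expand (3,2) (f=4, h=3) → closed; open now [(1,2) g=3 f=6, (2,4) g=2 f=6, (3,1) g=2 f=4, (3,4) g=1 f=6]

expanded=(3,2); open=[(1,2) g=3 f=6, (2,4) g=2 f=6, (3,1) g=2 f=4, (3,4) g=1 f=6]; closed=[(2,2), (2,3), (3,2), (3,3)]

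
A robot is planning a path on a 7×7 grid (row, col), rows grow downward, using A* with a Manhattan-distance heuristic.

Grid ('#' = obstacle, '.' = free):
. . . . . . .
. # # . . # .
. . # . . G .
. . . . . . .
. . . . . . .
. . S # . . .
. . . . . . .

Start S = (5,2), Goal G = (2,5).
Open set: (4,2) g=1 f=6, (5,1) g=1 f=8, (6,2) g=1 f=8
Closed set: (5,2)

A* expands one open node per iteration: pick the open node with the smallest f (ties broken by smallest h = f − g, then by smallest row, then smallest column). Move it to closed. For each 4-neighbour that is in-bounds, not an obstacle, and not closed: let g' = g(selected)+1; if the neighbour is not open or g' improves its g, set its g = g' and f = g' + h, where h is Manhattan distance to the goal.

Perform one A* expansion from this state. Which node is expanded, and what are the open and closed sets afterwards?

step 1: expand (4,2) (f=6, h=5) → closed; open now [(3,2) g=2 f=6, (4,1) g=2 f=8, (4,3) g=2 f=6, (5,1) g=1 f=8, (6,2) g=1 f=8]

expanded=(4,2); open=[(3,2) g=2 f=6, (4,1) g=2 f=8, (4,3) g=2 f=6, (5,1) g=1 f=8, (6,2) g=1 f=8]; closed=[(4,2), (5,2)]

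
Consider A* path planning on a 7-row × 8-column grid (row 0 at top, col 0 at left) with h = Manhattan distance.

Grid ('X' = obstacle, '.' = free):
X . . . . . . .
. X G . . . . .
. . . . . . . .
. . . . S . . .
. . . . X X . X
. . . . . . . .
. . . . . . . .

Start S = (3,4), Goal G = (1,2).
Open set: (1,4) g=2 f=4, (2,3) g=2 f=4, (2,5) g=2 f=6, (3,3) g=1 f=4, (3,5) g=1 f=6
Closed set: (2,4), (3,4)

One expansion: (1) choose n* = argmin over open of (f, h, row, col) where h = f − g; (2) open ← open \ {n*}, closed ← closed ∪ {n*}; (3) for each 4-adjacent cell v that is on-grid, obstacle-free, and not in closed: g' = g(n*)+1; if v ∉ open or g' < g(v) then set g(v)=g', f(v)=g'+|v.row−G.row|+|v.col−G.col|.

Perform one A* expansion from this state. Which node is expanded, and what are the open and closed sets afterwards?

expanded=(1,4); open=[(0,4) g=3 f=6, (1,3) g=3 f=4, (1,5) g=3 f=6, (2,3) g=2 f=4, (2,5) g=2 f=6, (3,3) g=1 f=4, (3,5) g=1 f=6]; closed=[(1,4), (2,4), (3,4)]

step 1: expand (1,4) (f=4, h=2) → closed; open now [(0,4) g=3 f=6, (1,3) g=3 f=4, (1,5) g=3 f=6, (2,3) g=2 f=4, (2,5) g=2 f=6, (3,3) g=1 f=4, (3,5) g=1 f=6]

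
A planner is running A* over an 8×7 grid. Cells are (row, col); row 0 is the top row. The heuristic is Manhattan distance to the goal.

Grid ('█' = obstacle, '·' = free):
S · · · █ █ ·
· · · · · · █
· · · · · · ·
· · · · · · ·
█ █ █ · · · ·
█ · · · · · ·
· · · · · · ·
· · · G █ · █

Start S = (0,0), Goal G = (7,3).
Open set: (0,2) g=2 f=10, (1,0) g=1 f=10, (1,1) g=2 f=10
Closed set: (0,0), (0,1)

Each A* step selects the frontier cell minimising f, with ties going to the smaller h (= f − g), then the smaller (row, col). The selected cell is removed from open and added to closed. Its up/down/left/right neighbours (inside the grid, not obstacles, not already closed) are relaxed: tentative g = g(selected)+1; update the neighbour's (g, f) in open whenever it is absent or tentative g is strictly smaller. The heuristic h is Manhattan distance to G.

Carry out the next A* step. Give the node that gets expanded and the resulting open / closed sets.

step 1: expand (0,2) (f=10, h=8) → closed; open now [(0,3) g=3 f=10, (1,0) g=1 f=10, (1,1) g=2 f=10, (1,2) g=3 f=10]

expanded=(0,2); open=[(0,3) g=3 f=10, (1,0) g=1 f=10, (1,1) g=2 f=10, (1,2) g=3 f=10]; closed=[(0,0), (0,1), (0,2)]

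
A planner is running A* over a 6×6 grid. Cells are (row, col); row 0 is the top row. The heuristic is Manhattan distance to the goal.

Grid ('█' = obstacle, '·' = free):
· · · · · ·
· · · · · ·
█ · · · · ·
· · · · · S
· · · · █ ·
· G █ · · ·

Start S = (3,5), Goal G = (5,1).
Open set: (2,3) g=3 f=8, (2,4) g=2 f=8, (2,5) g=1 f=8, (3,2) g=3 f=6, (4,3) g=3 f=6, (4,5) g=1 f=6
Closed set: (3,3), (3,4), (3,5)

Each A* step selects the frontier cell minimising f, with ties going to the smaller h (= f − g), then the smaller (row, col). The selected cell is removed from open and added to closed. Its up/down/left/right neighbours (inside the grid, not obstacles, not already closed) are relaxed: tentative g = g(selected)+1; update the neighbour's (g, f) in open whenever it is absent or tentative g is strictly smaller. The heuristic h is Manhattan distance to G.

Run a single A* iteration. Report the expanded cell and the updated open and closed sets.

expanded=(3,2); open=[(2,2) g=4 f=8, (2,3) g=3 f=8, (2,4) g=2 f=8, (2,5) g=1 f=8, (3,1) g=4 f=6, (4,2) g=4 f=6, (4,3) g=3 f=6, (4,5) g=1 f=6]; closed=[(3,2), (3,3), (3,4), (3,5)]

step 1: expand (3,2) (f=6, h=3) → closed; open now [(2,2) g=4 f=8, (2,3) g=3 f=8, (2,4) g=2 f=8, (2,5) g=1 f=8, (3,1) g=4 f=6, (4,2) g=4 f=6, (4,3) g=3 f=6, (4,5) g=1 f=6]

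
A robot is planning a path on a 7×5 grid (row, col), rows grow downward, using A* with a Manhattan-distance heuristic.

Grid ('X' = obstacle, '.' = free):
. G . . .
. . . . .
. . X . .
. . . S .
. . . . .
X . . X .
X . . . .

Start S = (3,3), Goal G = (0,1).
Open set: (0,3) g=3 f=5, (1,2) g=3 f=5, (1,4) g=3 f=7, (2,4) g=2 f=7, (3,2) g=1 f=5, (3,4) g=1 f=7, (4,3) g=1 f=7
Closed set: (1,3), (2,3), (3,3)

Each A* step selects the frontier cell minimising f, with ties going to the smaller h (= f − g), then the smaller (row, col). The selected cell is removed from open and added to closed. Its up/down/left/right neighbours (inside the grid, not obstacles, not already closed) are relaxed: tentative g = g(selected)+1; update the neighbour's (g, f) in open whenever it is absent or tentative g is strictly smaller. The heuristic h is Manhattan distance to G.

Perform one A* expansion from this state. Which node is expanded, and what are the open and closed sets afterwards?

expanded=(0,3); open=[(0,2) g=4 f=5, (0,4) g=4 f=7, (1,2) g=3 f=5, (1,4) g=3 f=7, (2,4) g=2 f=7, (3,2) g=1 f=5, (3,4) g=1 f=7, (4,3) g=1 f=7]; closed=[(0,3), (1,3), (2,3), (3,3)]

step 1: expand (0,3) (f=5, h=2) → closed; open now [(0,2) g=4 f=5, (0,4) g=4 f=7, (1,2) g=3 f=5, (1,4) g=3 f=7, (2,4) g=2 f=7, (3,2) g=1 f=5, (3,4) g=1 f=7, (4,3) g=1 f=7]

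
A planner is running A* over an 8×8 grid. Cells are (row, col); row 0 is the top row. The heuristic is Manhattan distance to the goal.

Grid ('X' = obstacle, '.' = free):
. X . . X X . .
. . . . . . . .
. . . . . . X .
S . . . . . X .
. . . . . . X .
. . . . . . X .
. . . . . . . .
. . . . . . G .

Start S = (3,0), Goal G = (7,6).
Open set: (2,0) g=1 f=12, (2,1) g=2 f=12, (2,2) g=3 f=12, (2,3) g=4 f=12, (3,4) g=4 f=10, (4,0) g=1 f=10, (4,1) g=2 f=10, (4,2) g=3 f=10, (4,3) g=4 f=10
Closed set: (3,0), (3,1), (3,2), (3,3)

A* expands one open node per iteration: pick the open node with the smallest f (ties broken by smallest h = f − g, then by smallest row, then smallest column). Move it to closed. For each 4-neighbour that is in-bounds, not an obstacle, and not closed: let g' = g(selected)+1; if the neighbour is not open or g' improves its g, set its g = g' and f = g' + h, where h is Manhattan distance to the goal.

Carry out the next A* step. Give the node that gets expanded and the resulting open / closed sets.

step 1: expand (3,4) (f=10, h=6) → closed; open now [(2,0) g=1 f=12, (2,1) g=2 f=12, (2,2) g=3 f=12, (2,3) g=4 f=12, (2,4) g=5 f=12, (3,5) g=5 f=10, (4,0) g=1 f=10, (4,1) g=2 f=10, (4,2) g=3 f=10, (4,3) g=4 f=10, (4,4) g=5 f=10]

expanded=(3,4); open=[(2,0) g=1 f=12, (2,1) g=2 f=12, (2,2) g=3 f=12, (2,3) g=4 f=12, (2,4) g=5 f=12, (3,5) g=5 f=10, (4,0) g=1 f=10, (4,1) g=2 f=10, (4,2) g=3 f=10, (4,3) g=4 f=10, (4,4) g=5 f=10]; closed=[(3,0), (3,1), (3,2), (3,3), (3,4)]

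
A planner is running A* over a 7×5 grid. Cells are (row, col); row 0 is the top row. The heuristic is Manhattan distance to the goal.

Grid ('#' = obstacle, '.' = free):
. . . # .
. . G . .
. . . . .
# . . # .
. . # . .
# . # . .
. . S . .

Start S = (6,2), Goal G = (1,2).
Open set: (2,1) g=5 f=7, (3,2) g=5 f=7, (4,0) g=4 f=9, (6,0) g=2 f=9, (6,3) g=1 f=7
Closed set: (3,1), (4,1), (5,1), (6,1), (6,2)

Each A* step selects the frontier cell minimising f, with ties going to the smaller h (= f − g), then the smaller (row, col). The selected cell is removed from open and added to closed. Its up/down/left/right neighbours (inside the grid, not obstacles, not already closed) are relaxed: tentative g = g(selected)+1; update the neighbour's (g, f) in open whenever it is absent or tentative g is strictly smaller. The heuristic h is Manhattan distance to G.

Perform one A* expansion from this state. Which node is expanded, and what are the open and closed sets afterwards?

expanded=(2,1); open=[(1,1) g=6 f=7, (2,0) g=6 f=9, (2,2) g=6 f=7, (3,2) g=5 f=7, (4,0) g=4 f=9, (6,0) g=2 f=9, (6,3) g=1 f=7]; closed=[(2,1), (3,1), (4,1), (5,1), (6,1), (6,2)]

step 1: expand (2,1) (f=7, h=2) → closed; open now [(1,1) g=6 f=7, (2,0) g=6 f=9, (2,2) g=6 f=7, (3,2) g=5 f=7, (4,0) g=4 f=9, (6,0) g=2 f=9, (6,3) g=1 f=7]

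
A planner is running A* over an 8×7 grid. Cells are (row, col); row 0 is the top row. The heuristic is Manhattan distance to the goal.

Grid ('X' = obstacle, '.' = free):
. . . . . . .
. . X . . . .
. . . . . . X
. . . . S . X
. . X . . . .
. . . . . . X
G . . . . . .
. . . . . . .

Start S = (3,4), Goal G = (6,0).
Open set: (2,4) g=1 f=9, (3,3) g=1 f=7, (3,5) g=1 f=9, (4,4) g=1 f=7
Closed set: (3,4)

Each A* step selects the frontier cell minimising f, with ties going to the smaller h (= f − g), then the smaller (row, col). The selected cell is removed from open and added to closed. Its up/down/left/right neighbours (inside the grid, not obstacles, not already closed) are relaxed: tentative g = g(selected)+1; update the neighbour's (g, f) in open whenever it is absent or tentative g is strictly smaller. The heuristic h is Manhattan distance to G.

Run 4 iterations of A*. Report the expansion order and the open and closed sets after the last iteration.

step 1: expand (3,3) (f=7, h=6) → closed; open now [(2,3) g=2 f=9, (2,4) g=1 f=9, (3,2) g=2 f=7, (3,5) g=1 f=9, (4,3) g=2 f=7, (4,4) g=1 f=7]
step 2: expand (3,2) (f=7, h=5) → closed; open now [(2,2) g=3 f=9, (2,3) g=2 f=9, (2,4) g=1 f=9, (3,1) g=3 f=7, (3,5) g=1 f=9, (4,3) g=2 f=7, (4,4) g=1 f=7]
step 3: expand (3,1) (f=7, h=4) → closed; open now [(2,1) g=4 f=9, (2,2) g=3 f=9, (2,3) g=2 f=9, (2,4) g=1 f=9, (3,0) g=4 f=7, (3,5) g=1 f=9, (4,1) g=4 f=7, (4,3) g=2 f=7, (4,4) g=1 f=7]
step 4: expand (3,0) (f=7, h=3) → closed; open now [(2,0) g=5 f=9, (2,1) g=4 f=9, (2,2) g=3 f=9, (2,3) g=2 f=9, (2,4) g=1 f=9, (3,5) g=1 f=9, (4,0) g=5 f=7, (4,1) g=4 f=7, (4,3) g=2 f=7, (4,4) g=1 f=7]

order=[(3,3) → (3,2) → (3,1) → (3,0)]; open=[(2,0) g=5 f=9, (2,1) g=4 f=9, (2,2) g=3 f=9, (2,3) g=2 f=9, (2,4) g=1 f=9, (3,5) g=1 f=9, (4,0) g=5 f=7, (4,1) g=4 f=7, (4,3) g=2 f=7, (4,4) g=1 f=7]; closed=[(3,0), (3,1), (3,2), (3,3), (3,4)]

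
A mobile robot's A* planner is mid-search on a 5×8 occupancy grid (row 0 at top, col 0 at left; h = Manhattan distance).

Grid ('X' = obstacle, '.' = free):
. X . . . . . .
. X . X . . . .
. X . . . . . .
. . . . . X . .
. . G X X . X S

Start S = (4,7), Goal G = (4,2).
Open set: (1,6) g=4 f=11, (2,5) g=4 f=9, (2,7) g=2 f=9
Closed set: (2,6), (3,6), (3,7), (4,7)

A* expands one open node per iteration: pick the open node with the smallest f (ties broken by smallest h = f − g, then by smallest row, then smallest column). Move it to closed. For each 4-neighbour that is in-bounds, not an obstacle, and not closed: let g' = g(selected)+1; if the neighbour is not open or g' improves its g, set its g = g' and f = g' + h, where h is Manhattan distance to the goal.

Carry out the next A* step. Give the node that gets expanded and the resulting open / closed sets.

expanded=(2,5); open=[(1,5) g=5 f=11, (1,6) g=4 f=11, (2,4) g=5 f=9, (2,7) g=2 f=9]; closed=[(2,5), (2,6), (3,6), (3,7), (4,7)]

step 1: expand (2,5) (f=9, h=5) → closed; open now [(1,5) g=5 f=11, (1,6) g=4 f=11, (2,4) g=5 f=9, (2,7) g=2 f=9]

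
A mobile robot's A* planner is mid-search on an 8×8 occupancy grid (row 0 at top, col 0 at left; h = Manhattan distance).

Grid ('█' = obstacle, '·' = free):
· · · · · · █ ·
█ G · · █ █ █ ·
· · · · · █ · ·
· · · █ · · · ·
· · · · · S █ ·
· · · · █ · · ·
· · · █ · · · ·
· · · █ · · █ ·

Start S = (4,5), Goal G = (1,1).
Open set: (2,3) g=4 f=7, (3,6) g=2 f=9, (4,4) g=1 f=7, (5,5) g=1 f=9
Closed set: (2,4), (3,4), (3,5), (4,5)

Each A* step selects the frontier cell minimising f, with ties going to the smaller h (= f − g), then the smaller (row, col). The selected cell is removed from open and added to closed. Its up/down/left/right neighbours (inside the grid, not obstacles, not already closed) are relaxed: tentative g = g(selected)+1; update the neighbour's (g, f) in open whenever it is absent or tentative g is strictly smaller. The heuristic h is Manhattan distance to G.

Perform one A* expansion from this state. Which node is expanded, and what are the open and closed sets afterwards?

expanded=(2,3); open=[(1,3) g=5 f=7, (2,2) g=5 f=7, (3,6) g=2 f=9, (4,4) g=1 f=7, (5,5) g=1 f=9]; closed=[(2,3), (2,4), (3,4), (3,5), (4,5)]

step 1: expand (2,3) (f=7, h=3) → closed; open now [(1,3) g=5 f=7, (2,2) g=5 f=7, (3,6) g=2 f=9, (4,4) g=1 f=7, (5,5) g=1 f=9]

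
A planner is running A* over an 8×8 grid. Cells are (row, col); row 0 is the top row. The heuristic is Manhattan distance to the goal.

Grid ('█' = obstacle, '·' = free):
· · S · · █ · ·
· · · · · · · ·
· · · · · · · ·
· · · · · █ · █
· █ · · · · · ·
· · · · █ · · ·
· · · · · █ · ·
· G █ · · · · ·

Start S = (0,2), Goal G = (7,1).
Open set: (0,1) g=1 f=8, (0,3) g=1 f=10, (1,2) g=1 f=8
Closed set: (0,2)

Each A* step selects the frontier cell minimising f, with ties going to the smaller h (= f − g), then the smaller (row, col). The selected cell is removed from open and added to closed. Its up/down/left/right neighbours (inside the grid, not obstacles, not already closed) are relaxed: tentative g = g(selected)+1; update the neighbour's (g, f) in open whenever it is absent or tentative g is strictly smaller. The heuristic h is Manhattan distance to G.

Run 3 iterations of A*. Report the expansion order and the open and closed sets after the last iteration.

step 1: expand (0,1) (f=8, h=7) → closed; open now [(0,0) g=2 f=10, (0,3) g=1 f=10, (1,1) g=2 f=8, (1,2) g=1 f=8]
step 2: expand (1,1) (f=8, h=6) → closed; open now [(0,0) g=2 f=10, (0,3) g=1 f=10, (1,0) g=3 f=10, (1,2) g=1 f=8, (2,1) g=3 f=8]
step 3: expand (2,1) (f=8, h=5) → closed; open now [(0,0) g=2 f=10, (0,3) g=1 f=10, (1,0) g=3 f=10, (1,2) g=1 f=8, (2,0) g=4 f=10, (2,2) g=4 f=10, (3,1) g=4 f=8]

order=[(0,1) → (1,1) → (2,1)]; open=[(0,0) g=2 f=10, (0,3) g=1 f=10, (1,0) g=3 f=10, (1,2) g=1 f=8, (2,0) g=4 f=10, (2,2) g=4 f=10, (3,1) g=4 f=8]; closed=[(0,1), (0,2), (1,1), (2,1)]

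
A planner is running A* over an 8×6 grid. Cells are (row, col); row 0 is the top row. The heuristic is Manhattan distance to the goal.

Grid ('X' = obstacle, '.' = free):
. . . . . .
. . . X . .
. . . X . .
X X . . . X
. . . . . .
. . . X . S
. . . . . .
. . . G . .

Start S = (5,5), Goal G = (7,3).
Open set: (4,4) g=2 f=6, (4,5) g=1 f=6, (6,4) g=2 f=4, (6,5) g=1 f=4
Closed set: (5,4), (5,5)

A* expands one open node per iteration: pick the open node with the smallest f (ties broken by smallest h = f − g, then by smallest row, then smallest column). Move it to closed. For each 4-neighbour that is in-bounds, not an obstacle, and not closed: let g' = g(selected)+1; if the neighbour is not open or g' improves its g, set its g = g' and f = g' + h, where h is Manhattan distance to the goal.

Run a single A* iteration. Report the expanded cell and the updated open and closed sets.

expanded=(6,4); open=[(4,4) g=2 f=6, (4,5) g=1 f=6, (6,3) g=3 f=4, (6,5) g=1 f=4, (7,4) g=3 f=4]; closed=[(5,4), (5,5), (6,4)]

step 1: expand (6,4) (f=4, h=2) → closed; open now [(4,4) g=2 f=6, (4,5) g=1 f=6, (6,3) g=3 f=4, (6,5) g=1 f=4, (7,4) g=3 f=4]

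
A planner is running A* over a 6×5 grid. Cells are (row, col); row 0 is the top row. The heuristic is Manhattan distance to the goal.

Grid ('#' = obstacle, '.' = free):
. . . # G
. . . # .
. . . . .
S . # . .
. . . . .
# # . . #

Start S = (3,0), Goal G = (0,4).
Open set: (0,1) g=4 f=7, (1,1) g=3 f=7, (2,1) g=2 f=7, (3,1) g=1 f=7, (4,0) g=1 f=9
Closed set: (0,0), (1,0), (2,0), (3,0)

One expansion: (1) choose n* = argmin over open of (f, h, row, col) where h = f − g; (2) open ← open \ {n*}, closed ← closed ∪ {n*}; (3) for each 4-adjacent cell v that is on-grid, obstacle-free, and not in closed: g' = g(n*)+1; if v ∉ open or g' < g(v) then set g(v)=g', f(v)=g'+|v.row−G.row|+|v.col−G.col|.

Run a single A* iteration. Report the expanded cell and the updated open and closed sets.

expanded=(0,1); open=[(0,2) g=5 f=7, (1,1) g=3 f=7, (2,1) g=2 f=7, (3,1) g=1 f=7, (4,0) g=1 f=9]; closed=[(0,0), (0,1), (1,0), (2,0), (3,0)]

step 1: expand (0,1) (f=7, h=3) → closed; open now [(0,2) g=5 f=7, (1,1) g=3 f=7, (2,1) g=2 f=7, (3,1) g=1 f=7, (4,0) g=1 f=9]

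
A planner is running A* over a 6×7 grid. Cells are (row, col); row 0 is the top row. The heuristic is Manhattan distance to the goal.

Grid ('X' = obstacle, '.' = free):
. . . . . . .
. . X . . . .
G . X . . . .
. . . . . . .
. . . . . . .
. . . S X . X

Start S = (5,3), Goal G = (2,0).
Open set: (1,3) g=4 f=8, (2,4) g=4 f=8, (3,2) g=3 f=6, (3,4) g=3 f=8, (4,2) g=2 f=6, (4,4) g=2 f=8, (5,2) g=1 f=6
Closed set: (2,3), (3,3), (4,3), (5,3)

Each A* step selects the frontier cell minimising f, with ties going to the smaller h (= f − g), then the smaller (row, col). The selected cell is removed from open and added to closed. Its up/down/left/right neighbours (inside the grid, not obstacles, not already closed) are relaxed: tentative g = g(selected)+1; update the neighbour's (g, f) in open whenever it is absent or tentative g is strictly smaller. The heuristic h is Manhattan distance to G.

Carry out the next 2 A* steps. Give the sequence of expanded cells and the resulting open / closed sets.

order=[(3,2) → (3,1)]; open=[(1,3) g=4 f=8, (2,1) g=5 f=6, (2,4) g=4 f=8, (3,0) g=5 f=6, (3,4) g=3 f=8, (4,1) g=5 f=8, (4,2) g=2 f=6, (4,4) g=2 f=8, (5,2) g=1 f=6]; closed=[(2,3), (3,1), (3,2), (3,3), (4,3), (5,3)]

step 1: expand (3,2) (f=6, h=3) → closed; open now [(1,3) g=4 f=8, (2,4) g=4 f=8, (3,1) g=4 f=6, (3,4) g=3 f=8, (4,2) g=2 f=6, (4,4) g=2 f=8, (5,2) g=1 f=6]
step 2: expand (3,1) (f=6, h=2) → closed; open now [(1,3) g=4 f=8, (2,1) g=5 f=6, (2,4) g=4 f=8, (3,0) g=5 f=6, (3,4) g=3 f=8, (4,1) g=5 f=8, (4,2) g=2 f=6, (4,4) g=2 f=8, (5,2) g=1 f=6]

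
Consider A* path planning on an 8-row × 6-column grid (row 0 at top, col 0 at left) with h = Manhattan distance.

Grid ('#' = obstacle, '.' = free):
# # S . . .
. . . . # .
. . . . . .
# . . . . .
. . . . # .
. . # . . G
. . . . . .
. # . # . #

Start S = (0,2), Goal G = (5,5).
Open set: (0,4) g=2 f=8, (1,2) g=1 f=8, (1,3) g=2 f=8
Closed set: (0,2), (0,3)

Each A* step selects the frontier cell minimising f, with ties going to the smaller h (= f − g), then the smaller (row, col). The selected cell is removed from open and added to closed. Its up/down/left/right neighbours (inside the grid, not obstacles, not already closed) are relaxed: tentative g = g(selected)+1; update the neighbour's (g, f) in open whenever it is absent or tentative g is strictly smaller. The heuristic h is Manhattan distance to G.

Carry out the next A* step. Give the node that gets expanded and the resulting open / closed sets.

step 1: expand (0,4) (f=8, h=6) → closed; open now [(0,5) g=3 f=8, (1,2) g=1 f=8, (1,3) g=2 f=8]

expanded=(0,4); open=[(0,5) g=3 f=8, (1,2) g=1 f=8, (1,3) g=2 f=8]; closed=[(0,2), (0,3), (0,4)]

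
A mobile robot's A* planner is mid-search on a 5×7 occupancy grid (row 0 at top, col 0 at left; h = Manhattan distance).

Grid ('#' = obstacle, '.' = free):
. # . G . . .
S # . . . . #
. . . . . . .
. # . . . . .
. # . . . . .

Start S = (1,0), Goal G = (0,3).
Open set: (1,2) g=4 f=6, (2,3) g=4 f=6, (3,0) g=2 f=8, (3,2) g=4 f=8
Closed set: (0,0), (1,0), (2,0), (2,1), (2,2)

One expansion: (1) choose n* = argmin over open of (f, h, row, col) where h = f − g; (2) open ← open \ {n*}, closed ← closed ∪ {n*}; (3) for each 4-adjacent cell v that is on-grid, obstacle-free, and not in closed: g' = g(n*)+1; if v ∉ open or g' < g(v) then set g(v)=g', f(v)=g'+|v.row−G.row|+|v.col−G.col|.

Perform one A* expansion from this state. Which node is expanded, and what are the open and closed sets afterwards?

expanded=(1,2); open=[(0,2) g=5 f=6, (1,3) g=5 f=6, (2,3) g=4 f=6, (3,0) g=2 f=8, (3,2) g=4 f=8]; closed=[(0,0), (1,0), (1,2), (2,0), (2,1), (2,2)]

step 1: expand (1,2) (f=6, h=2) → closed; open now [(0,2) g=5 f=6, (1,3) g=5 f=6, (2,3) g=4 f=6, (3,0) g=2 f=8, (3,2) g=4 f=8]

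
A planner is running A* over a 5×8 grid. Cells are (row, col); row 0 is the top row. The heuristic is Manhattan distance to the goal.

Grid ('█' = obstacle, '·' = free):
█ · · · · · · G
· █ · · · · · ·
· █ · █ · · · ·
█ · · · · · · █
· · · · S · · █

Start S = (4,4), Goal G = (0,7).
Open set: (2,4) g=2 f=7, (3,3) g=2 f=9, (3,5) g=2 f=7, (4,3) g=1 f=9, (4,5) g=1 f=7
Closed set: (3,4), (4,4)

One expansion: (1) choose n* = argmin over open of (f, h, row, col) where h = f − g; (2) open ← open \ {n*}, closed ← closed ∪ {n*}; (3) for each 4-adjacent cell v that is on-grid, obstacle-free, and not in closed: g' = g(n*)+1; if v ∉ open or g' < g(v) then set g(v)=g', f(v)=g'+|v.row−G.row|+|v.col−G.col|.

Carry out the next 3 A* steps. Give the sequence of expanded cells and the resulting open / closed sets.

order=[(2,4) → (1,4) → (0,4)]; open=[(0,3) g=5 f=9, (0,5) g=5 f=7, (1,3) g=4 f=9, (1,5) g=4 f=7, (2,5) g=3 f=7, (3,3) g=2 f=9, (3,5) g=2 f=7, (4,3) g=1 f=9, (4,5) g=1 f=7]; closed=[(0,4), (1,4), (2,4), (3,4), (4,4)]

step 1: expand (2,4) (f=7, h=5) → closed; open now [(1,4) g=3 f=7, (2,5) g=3 f=7, (3,3) g=2 f=9, (3,5) g=2 f=7, (4,3) g=1 f=9, (4,5) g=1 f=7]
step 2: expand (1,4) (f=7, h=4) → closed; open now [(0,4) g=4 f=7, (1,3) g=4 f=9, (1,5) g=4 f=7, (2,5) g=3 f=7, (3,3) g=2 f=9, (3,5) g=2 f=7, (4,3) g=1 f=9, (4,5) g=1 f=7]
step 3: expand (0,4) (f=7, h=3) → closed; open now [(0,3) g=5 f=9, (0,5) g=5 f=7, (1,3) g=4 f=9, (1,5) g=4 f=7, (2,5) g=3 f=7, (3,3) g=2 f=9, (3,5) g=2 f=7, (4,3) g=1 f=9, (4,5) g=1 f=7]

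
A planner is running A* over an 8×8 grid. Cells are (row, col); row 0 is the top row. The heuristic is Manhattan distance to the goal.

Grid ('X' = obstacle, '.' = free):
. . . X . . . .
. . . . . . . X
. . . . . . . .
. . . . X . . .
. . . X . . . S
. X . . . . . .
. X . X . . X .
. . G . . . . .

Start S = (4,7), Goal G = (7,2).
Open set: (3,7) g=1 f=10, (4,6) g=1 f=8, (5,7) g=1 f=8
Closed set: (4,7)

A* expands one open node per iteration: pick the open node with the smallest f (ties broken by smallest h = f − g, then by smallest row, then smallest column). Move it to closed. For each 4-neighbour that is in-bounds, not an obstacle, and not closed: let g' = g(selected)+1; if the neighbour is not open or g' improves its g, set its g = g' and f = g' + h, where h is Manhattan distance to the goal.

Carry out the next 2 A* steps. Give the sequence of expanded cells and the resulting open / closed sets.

step 1: expand (4,6) (f=8, h=7) → closed; open now [(3,6) g=2 f=10, (3,7) g=1 f=10, (4,5) g=2 f=8, (5,6) g=2 f=8, (5,7) g=1 f=8]
step 2: expand (4,5) (f=8, h=6) → closed; open now [(3,5) g=3 f=10, (3,6) g=2 f=10, (3,7) g=1 f=10, (4,4) g=3 f=8, (5,5) g=3 f=8, (5,6) g=2 f=8, (5,7) g=1 f=8]

order=[(4,6) → (4,5)]; open=[(3,5) g=3 f=10, (3,6) g=2 f=10, (3,7) g=1 f=10, (4,4) g=3 f=8, (5,5) g=3 f=8, (5,6) g=2 f=8, (5,7) g=1 f=8]; closed=[(4,5), (4,6), (4,7)]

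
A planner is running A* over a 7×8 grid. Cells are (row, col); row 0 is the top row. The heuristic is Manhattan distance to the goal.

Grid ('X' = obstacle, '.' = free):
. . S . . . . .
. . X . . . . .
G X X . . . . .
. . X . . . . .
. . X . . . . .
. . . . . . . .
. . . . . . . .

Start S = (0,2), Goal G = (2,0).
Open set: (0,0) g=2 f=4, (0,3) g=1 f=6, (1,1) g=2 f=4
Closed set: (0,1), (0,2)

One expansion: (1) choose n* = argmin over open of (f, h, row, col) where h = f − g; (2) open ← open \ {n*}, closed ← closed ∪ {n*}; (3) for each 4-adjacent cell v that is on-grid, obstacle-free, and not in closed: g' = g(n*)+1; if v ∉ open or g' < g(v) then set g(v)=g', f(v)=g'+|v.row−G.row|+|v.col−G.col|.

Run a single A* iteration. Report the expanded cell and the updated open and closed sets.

step 1: expand (0,0) (f=4, h=2) → closed; open now [(0,3) g=1 f=6, (1,0) g=3 f=4, (1,1) g=2 f=4]

expanded=(0,0); open=[(0,3) g=1 f=6, (1,0) g=3 f=4, (1,1) g=2 f=4]; closed=[(0,0), (0,1), (0,2)]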